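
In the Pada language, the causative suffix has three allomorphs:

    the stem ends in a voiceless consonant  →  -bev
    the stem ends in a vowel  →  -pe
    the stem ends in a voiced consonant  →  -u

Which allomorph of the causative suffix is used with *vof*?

The final sound of *vof* is /f/, which is a voiceless consonant, so the suffix is -bev.

-bev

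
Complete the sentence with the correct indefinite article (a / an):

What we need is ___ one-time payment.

The indefinite article is chosen by the initial *sound* of the following word, not its spelling.
*one-time* begins with the sound /wʌ/ (*one* pronounced /wʌn/) — a consonant sound.
So the article is *a*: What we need is a one-time payment.

a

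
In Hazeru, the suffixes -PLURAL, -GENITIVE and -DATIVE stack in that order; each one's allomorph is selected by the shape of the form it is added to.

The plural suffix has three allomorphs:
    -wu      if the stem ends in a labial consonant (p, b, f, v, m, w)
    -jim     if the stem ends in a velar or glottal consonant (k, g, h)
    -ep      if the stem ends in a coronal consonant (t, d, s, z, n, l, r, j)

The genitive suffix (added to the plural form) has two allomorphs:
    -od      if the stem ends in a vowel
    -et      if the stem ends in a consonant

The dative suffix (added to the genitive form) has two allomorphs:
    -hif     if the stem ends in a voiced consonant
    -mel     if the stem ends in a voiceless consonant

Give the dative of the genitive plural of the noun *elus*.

elusepetmel

*elus* — final consonant /s/ (coronal) → -ep → *elusep*.
The plural form *elusep*: final sound = /p/, a consonant → -et → *elusepet*.
The genitive form *elusepet* — final consonant /t/ (voiceless) → -mel → *elusepetmel*.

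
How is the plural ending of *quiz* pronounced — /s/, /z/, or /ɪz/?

The stem *quiz* ends in a sibilant (/s, z, ʃ, ʒ, tʃ, dʒ/).
The plural suffix surfaces as /ɪz/ after sibilants, /s/ after other voiceless consonants, and /z/ after other voiced sounds.
So the plural -s on *quiz* is pronounced /ɪz/.

/ɪz/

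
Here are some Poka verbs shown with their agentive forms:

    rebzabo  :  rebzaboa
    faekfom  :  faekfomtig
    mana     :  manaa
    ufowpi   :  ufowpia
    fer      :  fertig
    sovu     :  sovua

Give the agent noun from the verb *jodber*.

The suffix is conditioned by the final sound: -tig when the stem ends in a consonant (*faekfom*, *fer*); -a when the stem ends in a vowel (*rebzabo*, *mana*, *ufowpi*, *sovu*).
The final sound of *jodber* is /r/, which is a consonant, so the suffix is -tig, giving *jodbertig*.

jodbertig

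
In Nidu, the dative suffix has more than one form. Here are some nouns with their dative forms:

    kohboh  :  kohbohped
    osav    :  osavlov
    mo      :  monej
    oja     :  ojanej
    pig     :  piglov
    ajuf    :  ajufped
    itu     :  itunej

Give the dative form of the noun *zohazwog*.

zohazwoglov

The suffix is conditioned by the final sound: -ped when the stem ends in a voiceless consonant (*kohboh*, *ajuf*); -lov when the stem ends in a voiced consonant (*osav*, *pig*); -nej when the stem ends in a vowel (*mo*, *oja*, *itu*).
*zohazwog* — final sound /g/ (a voiced consonant) → -lov → *zohazwoglov*.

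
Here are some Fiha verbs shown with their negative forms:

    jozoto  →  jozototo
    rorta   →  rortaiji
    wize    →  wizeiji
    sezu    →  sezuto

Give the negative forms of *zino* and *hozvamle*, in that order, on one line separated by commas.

The suffix is conditioned by the last vowel: -to when the last vowel of the stem is a rounded vowel (*jozoto*, *sezu*); -iji when the last vowel of the stem is an unrounded vowel (*rorta*, *wize*).
*zino* — last vowel /o/ (a rounded vowel) → -to → *zinoto*.
The last vowel of *hozvamle* is /e/, which is an unrounded vowel, so the suffix is -iji, giving *hozvamleiji*.

zinoto, hozvamleiji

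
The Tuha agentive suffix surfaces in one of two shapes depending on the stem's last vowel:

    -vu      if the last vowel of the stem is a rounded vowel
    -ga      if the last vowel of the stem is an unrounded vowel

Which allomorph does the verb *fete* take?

-ga

The last vowel of *fete* is /e/, which is an unrounded vowel, so the suffix is -ga.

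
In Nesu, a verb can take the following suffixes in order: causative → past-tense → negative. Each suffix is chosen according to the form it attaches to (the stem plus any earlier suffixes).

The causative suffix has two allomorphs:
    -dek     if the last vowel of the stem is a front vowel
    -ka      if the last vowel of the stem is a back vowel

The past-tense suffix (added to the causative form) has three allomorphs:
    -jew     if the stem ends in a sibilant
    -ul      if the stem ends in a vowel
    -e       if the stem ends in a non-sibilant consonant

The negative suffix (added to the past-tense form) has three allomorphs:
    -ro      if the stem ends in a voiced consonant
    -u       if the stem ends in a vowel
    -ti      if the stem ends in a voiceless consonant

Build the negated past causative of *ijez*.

ijezdekeu

The last vowel of *ijez* is /e/, which is a front vowel, so the causative suffix is -dek, giving *ijezdek*.
The final sound of the causative form *ijezdek* is /k/, which is a non-sibilant consonant, so the past-tense suffix is -e, giving *ijezdeke*.
Since the final sound of the past-tense form *ijezdeke* is /e/ (a vowel), it takes -u, giving *ijezdekeu*.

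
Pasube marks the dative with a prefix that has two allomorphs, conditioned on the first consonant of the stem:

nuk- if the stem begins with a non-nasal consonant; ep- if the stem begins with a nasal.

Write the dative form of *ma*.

Since the first consonant of *ma* is /m/ (a nasal), it takes ep-, giving *epma*.

epma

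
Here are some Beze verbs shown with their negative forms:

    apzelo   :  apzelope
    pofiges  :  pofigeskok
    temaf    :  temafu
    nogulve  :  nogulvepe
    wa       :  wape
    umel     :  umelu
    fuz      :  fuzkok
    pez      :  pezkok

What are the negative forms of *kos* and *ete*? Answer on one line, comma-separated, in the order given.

koskok, etepe

The suffix is conditioned by the final sound: -kok when the stem ends in a sibilant (*pofiges*, *fuz*, *pez*); -u when the stem ends in a non-sibilant consonant (*temaf*, *umel*); -pe when the stem ends in a vowel (*apzelo*, *nogulve*, *wa*).
*kos*: final sound = /s/, a sibilant → -kok → *koskok*.
The final sound of *ete* is /e/, which is a vowel, so the suffix is -pe, giving *etepe*.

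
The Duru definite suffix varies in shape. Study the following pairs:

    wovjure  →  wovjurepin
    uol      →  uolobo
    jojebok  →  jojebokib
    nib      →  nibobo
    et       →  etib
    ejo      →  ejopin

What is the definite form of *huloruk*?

hulorukib

The suffix is conditioned by the final sound: -ib when the stem ends in a voiceless consonant (*jojebok*, *et*); -obo when the stem ends in a voiced consonant (*uol*, *nib*); -pin when the stem ends in a vowel (*wovjure*, *ejo*).
The final sound of *huloruk* is /k/, which is a voiceless consonant, so the suffix is -ib, giving *hulorukib*.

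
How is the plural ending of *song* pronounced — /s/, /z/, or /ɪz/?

/z/

The stem *song* ends in a voiced non-sibilant sound.
The plural suffix surfaces as /ɪz/ after sibilants, /s/ after other voiceless consonants, and /z/ after other voiced sounds.
So the plural -s on *song* is pronounced /z/.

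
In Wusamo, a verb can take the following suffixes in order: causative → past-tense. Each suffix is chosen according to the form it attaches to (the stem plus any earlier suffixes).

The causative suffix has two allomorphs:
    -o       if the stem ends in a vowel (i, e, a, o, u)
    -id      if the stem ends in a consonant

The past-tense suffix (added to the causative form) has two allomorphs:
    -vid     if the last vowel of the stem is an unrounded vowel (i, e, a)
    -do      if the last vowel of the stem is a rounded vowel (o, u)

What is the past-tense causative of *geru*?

geruodo

The final sound of *geru* is /u/, which is a vowel, so the causative suffix is -o, giving *geruo*.
The last vowel of the causative form *geruo* is /o/, which is a rounded vowel, so the past-tense suffix is -do, giving *geruodo*.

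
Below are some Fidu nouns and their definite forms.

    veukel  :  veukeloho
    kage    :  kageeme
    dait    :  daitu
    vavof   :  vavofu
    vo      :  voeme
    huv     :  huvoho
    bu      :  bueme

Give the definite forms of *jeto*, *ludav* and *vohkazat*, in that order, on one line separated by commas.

jetoeme, ludavoho, vohkazatu

The alternation tracks the final sound of the stem — -u when the stem ends in a voiceless consonant (*dait*, *vavof*); -oho when the stem ends in a voiced consonant (*veukel*, *huv*); -eme when the stem ends in a vowel (*kage*, *vo*, *bu*).
*jeto* — final sound /o/ (a vowel) → -eme → *jetoeme*.
*ludav*: final sound = /v/, a voiced consonant → -oho → *ludavoho*.
Since the final sound of *vohkazat* is /t/ (a voiceless consonant), it takes -u, giving *vohkazatu*.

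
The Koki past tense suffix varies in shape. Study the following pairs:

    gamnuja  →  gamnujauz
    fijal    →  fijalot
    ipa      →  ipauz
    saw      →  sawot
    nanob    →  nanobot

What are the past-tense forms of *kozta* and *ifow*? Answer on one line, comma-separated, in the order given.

The suffix is conditioned by the final sound: -ot when the stem ends in a consonant (*fijal*, *saw*, *nanob*); -uz when the stem ends in a vowel (*gamnuja*, *ipa*).
Since the final sound of *kozta* is /a/ (a vowel), it takes -uz, giving *koztauz*.
*ifow* — final sound /w/ (a consonant) → -ot → *ifowot*.

koztauz, ifowot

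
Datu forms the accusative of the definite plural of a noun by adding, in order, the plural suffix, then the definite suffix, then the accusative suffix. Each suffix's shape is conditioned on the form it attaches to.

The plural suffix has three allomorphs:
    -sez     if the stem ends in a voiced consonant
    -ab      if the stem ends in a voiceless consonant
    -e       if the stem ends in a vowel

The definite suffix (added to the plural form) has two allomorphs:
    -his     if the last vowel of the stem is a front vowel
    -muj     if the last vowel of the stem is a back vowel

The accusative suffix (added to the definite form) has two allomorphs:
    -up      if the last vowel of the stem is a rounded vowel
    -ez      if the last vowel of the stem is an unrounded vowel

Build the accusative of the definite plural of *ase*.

aseehisez

*ase* — final sound /e/ (a vowel) → -e → *asee*.
The last vowel of the plural form *asee* is /e/, which is a front vowel, so the definite suffix is -his, giving *aseehis*.
The definite form *aseehis*: last vowel = /i/, an unrounded vowel → -ez → *aseehisez*.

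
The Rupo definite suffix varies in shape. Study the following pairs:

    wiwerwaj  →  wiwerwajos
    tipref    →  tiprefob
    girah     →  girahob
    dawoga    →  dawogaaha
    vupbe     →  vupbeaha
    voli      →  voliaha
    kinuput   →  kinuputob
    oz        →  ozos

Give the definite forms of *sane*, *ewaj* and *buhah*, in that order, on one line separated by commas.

saneaha, ewajos, buhahob

The pattern is voicing of the final sound: -ob when the stem ends in a voiceless consonant (*tipref*, *girah*, *kinuput*); -os when the stem ends in a voiced consonant (*wiwerwaj*, *oz*); -aha when the stem ends in a vowel (*dawoga*, *vupbe*, *voli*).
The final sound of *sane* is /e/, which is a vowel, so the suffix is -aha, giving *saneaha*.
*ewaj*: final sound = /j/, a voiced consonant → -os → *ewajos*.
Since the final sound of *buhah* is /h/ (a voiceless consonant), it takes -ob, giving *buhahob*.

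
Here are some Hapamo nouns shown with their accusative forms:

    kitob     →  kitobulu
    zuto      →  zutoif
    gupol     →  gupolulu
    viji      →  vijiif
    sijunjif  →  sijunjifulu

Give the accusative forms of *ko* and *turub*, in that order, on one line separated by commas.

koif, turubulu

The suffix is conditioned by the final sound: -ulu when the stem ends in a consonant (*kitob*, *gupol*, *sijunjif*); -if when the stem ends in a vowel (*zuto*, *viji*).
*ko*: final sound = /o/, a vowel → -if → *koif*.
Since the final sound of *turub* is /b/ (a consonant), it takes -ulu, giving *turubulu*.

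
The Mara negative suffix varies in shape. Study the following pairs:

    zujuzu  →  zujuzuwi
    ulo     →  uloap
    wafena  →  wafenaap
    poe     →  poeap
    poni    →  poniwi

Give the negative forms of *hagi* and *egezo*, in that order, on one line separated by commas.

The suffix is conditioned by the last vowel: -wi when the last vowel of the stem is a high vowel (*zujuzu*, *poni*); -ap when the last vowel of the stem is a non-high vowel (*ulo*, *wafena*, *poe*).
The last vowel of *hagi* is /i/, which is a high vowel, so the suffix is -wi, giving *hagiwi*.
The last vowel of *egezo* is /o/, which is a non-high vowel, so the suffix is -ap, giving *egezoap*.

hagiwi, egezoap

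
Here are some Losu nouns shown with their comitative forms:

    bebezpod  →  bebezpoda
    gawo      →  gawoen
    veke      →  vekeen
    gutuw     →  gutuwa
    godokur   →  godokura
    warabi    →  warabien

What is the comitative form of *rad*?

rada

The suffix is conditioned by the final sound: -a when the stem ends in a consonant (*bebezpod*, *gutuw*, *godokur*); -en when the stem ends in a vowel (*gawo*, *veke*, *warabi*).
Since the final sound of *rad* is /d/ (a consonant), it takes -a, giving *rada*.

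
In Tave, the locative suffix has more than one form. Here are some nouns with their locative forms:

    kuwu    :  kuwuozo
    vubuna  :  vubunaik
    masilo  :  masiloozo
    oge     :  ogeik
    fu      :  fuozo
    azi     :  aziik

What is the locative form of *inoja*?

inojaik

The suffix is conditioned by the last vowel: -ozo when the last vowel of the stem is a rounded vowel (*kuwu*, *masilo*, *fu*); -ik when the last vowel of the stem is an unrounded vowel (*vubuna*, *oge*, *azi*).
*inoja* — last vowel /a/ (an unrounded vowel) → -ik → *inojaik*.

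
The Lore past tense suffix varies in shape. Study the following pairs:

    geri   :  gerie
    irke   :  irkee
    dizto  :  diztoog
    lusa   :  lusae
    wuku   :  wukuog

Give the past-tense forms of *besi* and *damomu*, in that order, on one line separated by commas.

The alternation tracks the last vowel of the stem — -og when the last vowel of the stem is a rounded vowel (*dizto*, *wuku*); -e when the last vowel of the stem is an unrounded vowel (*geri*, *irke*, *lusa*).
*besi*: last vowel = /i/, an unrounded vowel → -e → *besie*.
The last vowel of *damomu* is /u/, which is a rounded vowel, so the suffix is -og, giving *damomuog*.

besie, damomuog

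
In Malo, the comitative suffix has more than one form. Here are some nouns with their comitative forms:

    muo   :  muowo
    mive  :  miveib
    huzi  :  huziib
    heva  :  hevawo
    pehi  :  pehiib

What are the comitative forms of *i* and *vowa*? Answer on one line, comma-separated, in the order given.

iib, vowawo

Looking at the last vowel of each stem: -ib when the last vowel of the stem is a front vowel (*mive*, *huzi*, *pehi*); -wo when the last vowel of the stem is a back vowel (*muo*, *heva*).
*i* — last vowel /i/ (a front vowel) → -ib → *iib*.
*vowa* — last vowel /a/ (a back vowel) → -wo → *vowawo*.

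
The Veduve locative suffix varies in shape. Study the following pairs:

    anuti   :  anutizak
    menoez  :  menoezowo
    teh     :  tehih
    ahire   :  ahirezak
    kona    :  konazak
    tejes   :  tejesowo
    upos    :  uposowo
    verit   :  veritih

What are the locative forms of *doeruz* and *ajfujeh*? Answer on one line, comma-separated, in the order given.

The suffix is conditioned by the final sound: -owo when the stem ends in a sibilant (*menoez*, *tejes*, *upos*); -ih when the stem ends in a non-sibilant consonant (*teh*, *verit*); -zak when the stem ends in a vowel (*anuti*, *ahire*, *kona*).
*doeruz* — final sound /z/ (a sibilant) → -owo → *doeruzowo*.
Since the final sound of *ajfujeh* is /h/ (a non-sibilant consonant), it takes -ih, giving *ajfujehih*.

doeruzowo, ajfujehih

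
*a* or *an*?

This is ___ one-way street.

a

The indefinite article is chosen by the initial *sound* of the following word, not its spelling.
*one-way* begins with the sound /wʌ/ (*one* pronounced /wʌn/) — a consonant sound.
So the article is *a*: This is a one-way street.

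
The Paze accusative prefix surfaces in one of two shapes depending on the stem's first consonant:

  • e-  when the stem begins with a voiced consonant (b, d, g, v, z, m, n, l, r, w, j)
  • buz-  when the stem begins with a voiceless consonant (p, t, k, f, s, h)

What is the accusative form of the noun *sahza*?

The first consonant of *sahza* is /s/, which is voiceless, so the prefix is buz-, giving *buzsahza*.

buzsahza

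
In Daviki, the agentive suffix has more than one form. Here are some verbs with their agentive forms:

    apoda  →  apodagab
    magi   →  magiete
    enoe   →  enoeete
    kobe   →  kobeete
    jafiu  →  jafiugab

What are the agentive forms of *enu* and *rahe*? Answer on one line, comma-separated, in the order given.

enugab, raheete

The pattern is front/back vowel harmony: -ete when the last vowel of the stem is a front vowel (*magi*, *enoe*, *kobe*); -gab when the last vowel of the stem is a back vowel (*apoda*, *jafiu*).
The last vowel of *enu* is /u/, which is a back vowel, so the suffix is -gab, giving *enugab*.
Since the last vowel of *rahe* is /e/ (a front vowel), it takes -ete, giving *raheete*.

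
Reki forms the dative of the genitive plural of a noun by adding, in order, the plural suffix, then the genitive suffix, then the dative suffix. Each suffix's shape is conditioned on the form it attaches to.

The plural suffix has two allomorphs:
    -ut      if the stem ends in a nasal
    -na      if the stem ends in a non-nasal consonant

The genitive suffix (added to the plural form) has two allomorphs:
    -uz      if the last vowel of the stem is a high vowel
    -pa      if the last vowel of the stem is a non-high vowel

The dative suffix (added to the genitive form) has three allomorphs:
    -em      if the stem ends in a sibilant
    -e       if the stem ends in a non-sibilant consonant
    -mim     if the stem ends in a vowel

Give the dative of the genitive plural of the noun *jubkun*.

*jubkun* — final consonant /n/ (a nasal) → -ut → *jubkunut*.
The plural form *jubkunut* — last vowel /u/ (a high vowel) → -uz → *jubkunutuz*.
The final sound of the genitive form *jubkunutuz* is /z/, which is a sibilant, so the dative suffix is -em, giving *jubkunutuzem*.

jubkunutuzem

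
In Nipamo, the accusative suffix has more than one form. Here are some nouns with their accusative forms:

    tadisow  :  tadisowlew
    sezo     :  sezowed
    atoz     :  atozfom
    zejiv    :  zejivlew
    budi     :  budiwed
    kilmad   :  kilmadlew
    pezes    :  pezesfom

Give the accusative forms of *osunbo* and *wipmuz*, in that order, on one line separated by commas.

osunbowed, wipmuzfom

The pattern is sibilance of the final sound: -fom when the stem ends in a sibilant (*atoz*, *pezes*); -lew when the stem ends in a non-sibilant consonant (*tadisow*, *zejiv*, *kilmad*); -wed when the stem ends in a vowel (*sezo*, *budi*).
*osunbo*: final sound = /o/, a vowel → -wed → *osunbowed*.
Since the final sound of *wipmuz* is /z/ (a sibilant), it takes -fom, giving *wipmuzfom*.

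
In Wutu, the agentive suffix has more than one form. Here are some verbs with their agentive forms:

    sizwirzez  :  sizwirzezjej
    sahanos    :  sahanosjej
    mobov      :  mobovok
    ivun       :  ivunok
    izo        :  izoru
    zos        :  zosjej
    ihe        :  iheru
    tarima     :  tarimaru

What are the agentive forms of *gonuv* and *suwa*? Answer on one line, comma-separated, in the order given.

The pattern is sibilance of the final sound: -jej when the stem ends in a sibilant (*sizwirzez*, *sahanos*, *zos*); -ok when the stem ends in a non-sibilant consonant (*mobov*, *ivun*); -ru when the stem ends in a vowel (*izo*, *ihe*, *tarima*).
*gonuv*: final sound = /v/, a non-sibilant consonant → -ok → *gonuvok*.
The final sound of *suwa* is /a/, which is a vowel, so the suffix is -ru, giving *suwaru*.

gonuvok, suwaru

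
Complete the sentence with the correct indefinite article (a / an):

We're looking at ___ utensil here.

The indefinite article is chosen by the initial *sound* of the following word, not its spelling.
*utensil* begins with the sound /juː/ (u pronounced /juː/) — a consonant sound.
So the article is *a*: We're looking at a utensil here.

a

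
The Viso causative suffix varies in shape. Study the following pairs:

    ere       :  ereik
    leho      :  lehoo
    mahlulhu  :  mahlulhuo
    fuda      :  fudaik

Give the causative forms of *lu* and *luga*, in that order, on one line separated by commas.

luo, lugaik

The suffix is conditioned by the last vowel: -o when the last vowel of the stem is a rounded vowel (*leho*, *mahlulhu*); -ik when the last vowel of the stem is an unrounded vowel (*ere*, *fuda*).
*lu*: last vowel = /u/, a rounded vowel → -o → *luo*.
Since the last vowel of *luga* is /a/ (an unrounded vowel), it takes -ik, giving *lugaik*.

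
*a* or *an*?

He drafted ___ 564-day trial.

a

The indefinite article is chosen by the initial *sound* of the following word, not its spelling.
The number *564* is spoken "five hundred …", beginning with /faɪv/ — a consonant sound.
So the article is *a*: He drafted a 564-day trial.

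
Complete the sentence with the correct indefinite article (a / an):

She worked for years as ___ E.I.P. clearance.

The indefinite article is chosen by the initial *sound* of the following word, not its spelling.
The initialism *E.I.P.* is read letter by letter; the first letter, E, is pronounced /iː/, which begins with a vowel sound.
So the article is *an*: She worked for years as an E.I.P. clearance.

an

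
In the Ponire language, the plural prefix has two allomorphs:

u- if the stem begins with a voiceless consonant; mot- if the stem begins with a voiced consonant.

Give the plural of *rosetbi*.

Since the first consonant of *rosetbi* is /r/ (voiced), it takes mot-, giving *motrosetbi*.

motrosetbi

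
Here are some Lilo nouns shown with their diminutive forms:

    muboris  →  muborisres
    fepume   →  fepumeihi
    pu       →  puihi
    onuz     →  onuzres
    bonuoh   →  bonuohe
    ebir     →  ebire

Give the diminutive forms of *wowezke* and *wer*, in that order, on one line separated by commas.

wowezkeihi, were

The pattern is sibilance of the final sound: -res when the stem ends in a sibilant (*muboris*, *onuz*); -e when the stem ends in a non-sibilant consonant (*bonuoh*, *ebir*); -ihi when the stem ends in a vowel (*fepume*, *pu*).
*wowezke*: final sound = /e/, a vowel → -ihi → *wowezkeihi*.
The final sound of *wer* is /r/, which is a non-sibilant consonant, so the suffix is -e, giving *were*.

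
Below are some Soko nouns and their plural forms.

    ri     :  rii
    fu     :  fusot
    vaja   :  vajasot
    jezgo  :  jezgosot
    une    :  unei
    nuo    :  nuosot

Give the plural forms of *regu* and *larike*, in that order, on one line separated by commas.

regusot, larikei

The suffix is conditioned by the last vowel: -i when the last vowel of the stem is a front vowel (*ri*, *une*); -sot when the last vowel of the stem is a back vowel (*fu*, *vaja*, *jezgo*, *nuo*).
Since the last vowel of *regu* is /u/ (a back vowel), it takes -sot, giving *regusot*.
*larike* — last vowel /e/ (a front vowel) → -i → *larikei*.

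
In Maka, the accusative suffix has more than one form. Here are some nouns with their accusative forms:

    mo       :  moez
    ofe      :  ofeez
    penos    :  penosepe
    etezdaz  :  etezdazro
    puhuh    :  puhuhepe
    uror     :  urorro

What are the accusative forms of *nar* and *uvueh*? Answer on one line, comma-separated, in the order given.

narro, uvuehepe

The suffix is conditioned by the final sound: -epe when the stem ends in a voiceless consonant (*penos*, *puhuh*); -ro when the stem ends in a voiced consonant (*etezdaz*, *uror*); -ez when the stem ends in a vowel (*mo*, *ofe*).
*nar*: final sound = /r/, a voiced consonant → -ro → *narro*.
*uvueh* — final sound /h/ (a voiceless consonant) → -epe → *uvuehepe*.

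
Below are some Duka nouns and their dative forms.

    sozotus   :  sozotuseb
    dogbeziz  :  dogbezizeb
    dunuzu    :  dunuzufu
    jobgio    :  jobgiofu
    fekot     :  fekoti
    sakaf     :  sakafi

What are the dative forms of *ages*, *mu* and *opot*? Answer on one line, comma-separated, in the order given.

ageseb, mufu, opoti

Looking at the final sound of each stem: -eb when the stem ends in a sibilant (*sozotus*, *dogbeziz*); -i when the stem ends in a non-sibilant consonant (*fekot*, *sakaf*); -fu when the stem ends in a vowel (*dunuzu*, *jobgio*).
*ages* — final sound /s/ (a sibilant) → -eb → *ageseb*.
The final sound of *mu* is /u/, which is a vowel, so the suffix is -fu, giving *mufu*.
*opot*: final sound = /t/, a non-sibilant consonant → -i → *opoti*.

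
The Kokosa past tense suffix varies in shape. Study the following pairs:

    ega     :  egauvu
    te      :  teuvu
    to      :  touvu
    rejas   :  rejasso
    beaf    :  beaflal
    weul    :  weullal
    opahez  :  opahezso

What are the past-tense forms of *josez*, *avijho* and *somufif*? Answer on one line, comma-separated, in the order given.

josezso, avijhouvu, somufiflal

The suffix is conditioned by the final sound: -so when the stem ends in a sibilant (*rejas*, *opahez*); -lal when the stem ends in a non-sibilant consonant (*beaf*, *weul*); -uvu when the stem ends in a vowel (*ega*, *te*, *to*).
Since the final sound of *josez* is /z/ (a sibilant), it takes -so, giving *josezso*.
*avijho* — final sound /o/ (a vowel) → -uvu → *avijhouvu*.
The final sound of *somufif* is /f/, which is a non-sibilant consonant, so the suffix is -lal, giving *somufiflal*.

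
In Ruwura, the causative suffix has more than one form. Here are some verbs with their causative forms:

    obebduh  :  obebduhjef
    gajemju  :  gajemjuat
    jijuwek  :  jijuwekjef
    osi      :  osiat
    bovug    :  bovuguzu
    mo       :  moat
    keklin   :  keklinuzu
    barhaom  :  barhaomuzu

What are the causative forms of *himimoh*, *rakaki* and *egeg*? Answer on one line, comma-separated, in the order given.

The pattern is voicing of the final sound: -jef when the stem ends in a voiceless consonant (*obebduh*, *jijuwek*); -uzu when the stem ends in a voiced consonant (*bovug*, *keklin*, *barhaom*); -at when the stem ends in a vowel (*gajemju*, *osi*, *mo*).
The final sound of *himimoh* is /h/, which is a voiceless consonant, so the suffix is -jef, giving *himimohjef*.
Since the final sound of *rakaki* is /i/ (a vowel), it takes -at, giving *rakakiat*.
Since the final sound of *egeg* is /g/ (a voiced consonant), it takes -uzu, giving *egeguzu*.

himimohjef, rakakiat, egeguzu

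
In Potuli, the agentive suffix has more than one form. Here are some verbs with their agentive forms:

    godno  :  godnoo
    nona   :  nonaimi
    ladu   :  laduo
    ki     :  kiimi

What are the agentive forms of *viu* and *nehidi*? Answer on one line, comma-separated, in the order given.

The alternation tracks the last vowel of the stem — -o when the last vowel of the stem is a rounded vowel (*godno*, *ladu*); -imi when the last vowel of the stem is an unrounded vowel (*nona*, *ki*).
*viu* — last vowel /u/ (a rounded vowel) → -o → *viuo*.
*nehidi* — last vowel /i/ (an unrounded vowel) → -imi → *nehidiimi*.

viuo, nehidiimi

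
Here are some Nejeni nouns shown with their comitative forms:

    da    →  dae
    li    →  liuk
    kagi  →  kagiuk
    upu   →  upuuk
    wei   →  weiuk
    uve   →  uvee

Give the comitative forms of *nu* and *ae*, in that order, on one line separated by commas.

The alternation tracks the last vowel of the stem — -uk when the last vowel of the stem is a high vowel (*li*, *kagi*, *upu*, *wei*); -e when the last vowel of the stem is a non-high vowel (*da*, *uve*).
The last vowel of *nu* is /u/, which is a high vowel, so the suffix is -uk, giving *nuuk*.
*ae* — last vowel /e/ (a non-high vowel) → -e → *aee*.

nuuk, aee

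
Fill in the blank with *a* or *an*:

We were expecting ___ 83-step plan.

an

The indefinite article is chosen by the initial *sound* of the following word, not its spelling.
The number *83* is spoken "eighty-…", beginning with /ˈeɪti/ — a vowel sound.
So the article is *an*: We were expecting an 83-step plan.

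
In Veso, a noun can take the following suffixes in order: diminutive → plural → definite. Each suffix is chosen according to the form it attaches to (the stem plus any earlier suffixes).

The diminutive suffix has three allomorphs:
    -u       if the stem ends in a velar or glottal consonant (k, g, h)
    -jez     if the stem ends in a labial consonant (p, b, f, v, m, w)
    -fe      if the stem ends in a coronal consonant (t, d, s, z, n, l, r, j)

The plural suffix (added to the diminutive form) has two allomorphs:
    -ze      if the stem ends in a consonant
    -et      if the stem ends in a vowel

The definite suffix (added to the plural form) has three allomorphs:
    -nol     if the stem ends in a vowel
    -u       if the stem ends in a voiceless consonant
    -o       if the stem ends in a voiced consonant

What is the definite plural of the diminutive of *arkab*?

*arkab*: final consonant = /b/, labial → -jez → *arkabjez*.
The diminutive form *arkabjez*: final sound = /z/, a consonant → -ze → *arkabjezze*.
The plural form *arkabjezze*: final sound = /e/, a vowel → -nol → *arkabjezzenol*.

arkabjezzenol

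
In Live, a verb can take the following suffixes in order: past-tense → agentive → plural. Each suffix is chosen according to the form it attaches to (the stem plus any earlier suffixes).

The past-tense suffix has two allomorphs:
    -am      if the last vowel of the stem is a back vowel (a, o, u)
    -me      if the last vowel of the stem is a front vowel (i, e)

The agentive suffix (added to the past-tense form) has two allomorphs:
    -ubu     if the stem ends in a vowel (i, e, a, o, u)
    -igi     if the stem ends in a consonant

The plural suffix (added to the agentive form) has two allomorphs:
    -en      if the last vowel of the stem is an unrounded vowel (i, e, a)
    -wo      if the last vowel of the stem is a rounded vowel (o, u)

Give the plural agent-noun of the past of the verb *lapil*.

*lapil* — last vowel /i/ (a front vowel) → -me → *lapilme*.
Since the final sound of the past-tense form *lapilme* is /e/ (a vowel), it takes -ubu, giving *lapilmeubu*.
Since the last vowel of the agentive form *lapilmeubu* is /u/ (a rounded vowel), it takes -wo, giving *lapilmeubuwo*.

lapilmeubuwo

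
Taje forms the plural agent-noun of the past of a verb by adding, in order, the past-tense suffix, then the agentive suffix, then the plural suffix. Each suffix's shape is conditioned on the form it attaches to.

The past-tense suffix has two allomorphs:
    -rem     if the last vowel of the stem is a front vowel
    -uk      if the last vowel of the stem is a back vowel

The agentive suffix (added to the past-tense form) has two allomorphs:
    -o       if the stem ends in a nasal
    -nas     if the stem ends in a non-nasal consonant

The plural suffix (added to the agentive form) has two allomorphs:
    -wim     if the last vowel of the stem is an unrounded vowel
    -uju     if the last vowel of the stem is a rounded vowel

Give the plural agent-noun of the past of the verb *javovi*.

javoviremouju

The last vowel of *javovi* is /i/, which is a front vowel, so the past-tense suffix is -rem, giving *javovirem*.
The past-tense form *javovirem*: final consonant = /m/, a nasal → -o → *javoviremo*.
Since the last vowel of the agentive form *javoviremo* is /o/ (a rounded vowel), it takes -uju, giving *javoviremouju*.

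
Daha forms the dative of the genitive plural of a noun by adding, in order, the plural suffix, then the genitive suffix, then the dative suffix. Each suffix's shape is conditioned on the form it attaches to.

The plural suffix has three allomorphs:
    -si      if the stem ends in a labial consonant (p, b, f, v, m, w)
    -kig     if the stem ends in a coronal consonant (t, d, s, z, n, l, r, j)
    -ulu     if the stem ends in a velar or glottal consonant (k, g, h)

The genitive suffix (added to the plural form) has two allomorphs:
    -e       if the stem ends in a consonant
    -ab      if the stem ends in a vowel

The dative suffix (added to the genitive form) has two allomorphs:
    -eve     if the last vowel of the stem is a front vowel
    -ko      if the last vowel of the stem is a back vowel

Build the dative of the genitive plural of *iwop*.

The final consonant of *iwop* is /p/, which is labial, so the plural suffix is -si, giving *iwopsi*.
The final sound of the plural form *iwopsi* is /i/, which is a vowel, so the genitive suffix is -ab, giving *iwopsiab*.
The genitive form *iwopsiab*: last vowel = /a/, a back vowel → -ko → *iwopsiabko*.

iwopsiabko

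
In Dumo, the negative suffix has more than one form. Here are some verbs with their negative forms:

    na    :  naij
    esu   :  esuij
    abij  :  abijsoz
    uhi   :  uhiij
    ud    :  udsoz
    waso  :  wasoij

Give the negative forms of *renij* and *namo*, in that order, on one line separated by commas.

Looking at the final sound of each stem: -soz when the stem ends in a consonant (*abij*, *ud*); -ij when the stem ends in a vowel (*na*, *esu*, *uhi*, *waso*).
Since the final sound of *renij* is /j/ (a consonant), it takes -soz, giving *renijsoz*.
Since the final sound of *namo* is /o/ (a vowel), it takes -ij, giving *namoij*.

renijsoz, namoij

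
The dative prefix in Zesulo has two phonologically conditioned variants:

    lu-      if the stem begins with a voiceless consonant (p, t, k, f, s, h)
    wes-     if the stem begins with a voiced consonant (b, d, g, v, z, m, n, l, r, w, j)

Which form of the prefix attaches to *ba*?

*ba*: first consonant = /b/, voiced → wes-.

wes-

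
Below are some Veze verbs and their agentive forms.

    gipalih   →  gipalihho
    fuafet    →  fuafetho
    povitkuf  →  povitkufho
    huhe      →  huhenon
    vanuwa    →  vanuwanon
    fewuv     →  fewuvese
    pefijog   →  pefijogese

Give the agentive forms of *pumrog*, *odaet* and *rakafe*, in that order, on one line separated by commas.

The suffix is conditioned by the final sound: -ho when the stem ends in a voiceless consonant (*gipalih*, *fuafet*, *povitkuf*); -ese when the stem ends in a voiced consonant (*fewuv*, *pefijog*); -non when the stem ends in a vowel (*huhe*, *vanuwa*).
Since the final sound of *pumrog* is /g/ (a voiced consonant), it takes -ese, giving *pumrogese*.
*odaet* — final sound /t/ (a voiceless consonant) → -ho → *odaetho*.
*rakafe*: final sound = /e/, a vowel → -non → *rakafenon*.

pumrogese, odaetho, rakafenon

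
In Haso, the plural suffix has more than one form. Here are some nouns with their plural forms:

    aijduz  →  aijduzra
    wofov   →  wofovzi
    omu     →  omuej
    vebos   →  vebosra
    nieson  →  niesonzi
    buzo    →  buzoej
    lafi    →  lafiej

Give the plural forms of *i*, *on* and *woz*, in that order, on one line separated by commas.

iej, onzi, wozra

The alternation tracks the final sound of the stem — -ra when the stem ends in a sibilant (*aijduz*, *vebos*); -zi when the stem ends in a non-sibilant consonant (*wofov*, *nieson*); -ej when the stem ends in a vowel (*omu*, *buzo*, *lafi*).
*i*: final sound = /i/, a vowel → -ej → *iej*.
The final sound of *on* is /n/, which is a non-sibilant consonant, so the suffix is -zi, giving *onzi*.
Since the final sound of *woz* is /z/ (a sibilant), it takes -ra, giving *wozra*.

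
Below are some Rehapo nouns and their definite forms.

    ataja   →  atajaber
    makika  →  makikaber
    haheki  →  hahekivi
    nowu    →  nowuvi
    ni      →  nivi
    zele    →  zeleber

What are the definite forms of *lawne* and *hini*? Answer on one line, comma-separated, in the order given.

The suffix is conditioned by the last vowel: -vi when the last vowel of the stem is a high vowel (*haheki*, *nowu*, *ni*); -ber when the last vowel of the stem is a non-high vowel (*ataja*, *makika*, *zele*).
*lawne* — last vowel /e/ (a non-high vowel) → -ber → *lawneber*.
The last vowel of *hini* is /i/, which is a high vowel, so the suffix is -vi, giving *hinivi*.

lawneber, hinivi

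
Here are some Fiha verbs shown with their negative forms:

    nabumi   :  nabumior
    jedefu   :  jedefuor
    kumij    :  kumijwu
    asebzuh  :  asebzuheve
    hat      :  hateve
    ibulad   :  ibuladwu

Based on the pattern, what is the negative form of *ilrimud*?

ilrimudwu

The suffix is conditioned by the final sound: -eve when the stem ends in a voiceless consonant (*asebzuh*, *hat*); -wu when the stem ends in a voiced consonant (*kumij*, *ibulad*); -or when the stem ends in a vowel (*nabumi*, *jedefu*).
Since the final sound of *ilrimud* is /d/ (a voiced consonant), it takes -wu, giving *ilrimudwu*.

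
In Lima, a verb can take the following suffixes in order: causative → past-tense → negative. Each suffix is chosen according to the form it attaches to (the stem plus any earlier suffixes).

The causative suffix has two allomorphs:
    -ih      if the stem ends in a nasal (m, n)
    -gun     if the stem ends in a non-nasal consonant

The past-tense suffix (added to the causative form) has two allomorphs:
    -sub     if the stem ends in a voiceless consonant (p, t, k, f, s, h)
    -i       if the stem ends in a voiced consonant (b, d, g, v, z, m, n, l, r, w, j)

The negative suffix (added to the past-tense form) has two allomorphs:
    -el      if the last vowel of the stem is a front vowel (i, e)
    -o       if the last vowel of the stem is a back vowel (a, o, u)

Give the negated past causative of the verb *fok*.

*fok*: final consonant = /k/, non-nasal → -gun → *fokgun*.
The final consonant of the causative form *fokgun* is /n/, which is voiced, so the past-tense suffix is -i, giving *fokguni*.
The last vowel of the past-tense form *fokguni* is /i/, which is a front vowel, so the negative suffix is -el, giving *fokguniel*.

fokguniel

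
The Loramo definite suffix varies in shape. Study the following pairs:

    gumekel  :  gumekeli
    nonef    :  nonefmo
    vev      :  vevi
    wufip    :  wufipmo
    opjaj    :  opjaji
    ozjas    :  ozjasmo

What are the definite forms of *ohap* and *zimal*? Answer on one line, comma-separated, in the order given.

ohapmo, zimali

Looking at the final consonant of each stem: -mo when the stem ends in a voiceless consonant (*nonef*, *wufip*, *ozjas*); -i when the stem ends in a voiced consonant (*gumekel*, *vev*, *opjaj*).
Since the final consonant of *ohap* is /p/ (voiceless), it takes -mo, giving *ohapmo*.
*zimal*: final consonant = /l/, voiced → -i → *zimali*.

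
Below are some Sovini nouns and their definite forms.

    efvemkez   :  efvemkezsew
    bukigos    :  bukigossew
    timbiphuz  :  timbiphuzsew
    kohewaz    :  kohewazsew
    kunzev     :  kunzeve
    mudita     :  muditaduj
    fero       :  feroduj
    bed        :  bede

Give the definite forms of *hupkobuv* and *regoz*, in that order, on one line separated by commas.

hupkobuve, regozsew

The alternation tracks the final sound of the stem — -sew when the stem ends in a sibilant (*efvemkez*, *bukigos*, *timbiphuz*, *kohewaz*); -e when the stem ends in a non-sibilant consonant (*kunzev*, *bed*); -duj when the stem ends in a vowel (*mudita*, *fero*).
Since the final sound of *hupkobuv* is /v/ (a non-sibilant consonant), it takes -e, giving *hupkobuve*.
The final sound of *regoz* is /z/, which is a sibilant, so the suffix is -sew, giving *regozsew*.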